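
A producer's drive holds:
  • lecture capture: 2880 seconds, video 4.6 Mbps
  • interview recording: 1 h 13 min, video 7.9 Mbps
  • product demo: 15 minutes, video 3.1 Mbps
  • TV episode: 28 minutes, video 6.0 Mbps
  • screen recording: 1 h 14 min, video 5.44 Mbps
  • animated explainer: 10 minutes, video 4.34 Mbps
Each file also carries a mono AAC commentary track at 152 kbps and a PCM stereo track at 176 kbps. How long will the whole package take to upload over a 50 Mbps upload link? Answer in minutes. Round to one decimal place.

30.8 minutes

Audio total: 152 + 176 = 328 kbps = 0.328 Mbps.
lecture capture: 4.928 Mbps × 2880 s = 14192.6 Mb
interview recording: 8.228 Mbps × 4380 s = 36038.6 Mb
product demo: 3.428 Mbps × 900 s = 3085.2 Mb
TV episode: 6.328 Mbps × 1680 s = 10631.0 Mb
screen recording: 5.768 Mbps × 4440 s = 25609.9 Mb
animated explainer: 4.668 Mbps × 600 s = 2800.8 Mb
Total: 92358.2 Mb = 11544.8 MB.
At 50 Mbps: 92358.2 / 50 = 1847 s ≈ 30.8 minutes.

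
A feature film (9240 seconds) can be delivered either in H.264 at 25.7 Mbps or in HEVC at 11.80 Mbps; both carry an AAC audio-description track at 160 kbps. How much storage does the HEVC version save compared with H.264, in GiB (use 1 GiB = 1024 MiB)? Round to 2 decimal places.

14.95 GiB

Audio: 160 kbps = 0.160 Mbps.
H.264: 25.860 Mbps × 9240 s = 238946.4 Mb = 27.817 GiB.
HEVC: 11.960 Mbps × 9240 s = 110510.4 Mb = 12.865 GiB.
Saving: 27.817 − 12.865 = 14.952 GiB.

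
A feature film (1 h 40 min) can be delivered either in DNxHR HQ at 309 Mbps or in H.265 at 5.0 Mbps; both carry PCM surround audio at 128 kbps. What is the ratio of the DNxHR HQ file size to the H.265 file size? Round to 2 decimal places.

60.28

1 h 40 min = 100 min = 6000 s
Audio: 128 kbps = 0.128 Mbps.
DNxHR HQ: 309.128 Mbps × 6000 s = 1854768.0 Mb = 215.923 GiB.
H.265: 5.128 Mbps × 6000 s = 30768.0 Mb = 3.582 GiB.
Ratio: 215.923 / 3.582 = 60.282.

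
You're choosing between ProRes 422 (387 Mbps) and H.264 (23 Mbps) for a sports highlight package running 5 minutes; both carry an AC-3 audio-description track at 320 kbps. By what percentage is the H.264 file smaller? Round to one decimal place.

5 min = 300 s
Audio: 320 kbps = 0.320 Mbps.
ProRes 422: 387.320 Mbps × 300 s = 116196.0 Mb = 14.524 GB.
H.264: 23.320 Mbps × 300 s = 6996.0 Mb = 0.875 GB.
Reduction: (1 − 0.875/14.524) × 100 = 93.98%.

94.0%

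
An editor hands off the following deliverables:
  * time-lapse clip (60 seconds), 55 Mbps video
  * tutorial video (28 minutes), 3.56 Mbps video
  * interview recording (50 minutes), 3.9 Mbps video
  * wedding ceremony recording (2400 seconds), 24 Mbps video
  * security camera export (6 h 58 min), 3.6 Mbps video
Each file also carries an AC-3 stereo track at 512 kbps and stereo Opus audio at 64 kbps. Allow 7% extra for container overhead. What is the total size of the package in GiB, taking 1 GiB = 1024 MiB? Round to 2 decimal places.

23.35 GiB

Audio total: 512 + 64 = 576 kbps = 0.576 Mbps.
time-lapse clip: 55.576 Mbps × 60 s × 1.07 = 3568.0 Mb
tutorial video: 4.136 Mbps × 1680 s × 1.07 = 7434.9 Mb
interview recording: 4.476 Mbps × 3000 s × 1.07 = 14368.0 Mb
wedding ceremony recording: 24.576 Mbps × 2400 s × 1.07 = 63111.2 Mb
security camera export: 4.176 Mbps × 25080 s × 1.07 = 112065.5 Mb
Total: 200547.4 Mb = 25068.4 MB.
= 23.35 GiB.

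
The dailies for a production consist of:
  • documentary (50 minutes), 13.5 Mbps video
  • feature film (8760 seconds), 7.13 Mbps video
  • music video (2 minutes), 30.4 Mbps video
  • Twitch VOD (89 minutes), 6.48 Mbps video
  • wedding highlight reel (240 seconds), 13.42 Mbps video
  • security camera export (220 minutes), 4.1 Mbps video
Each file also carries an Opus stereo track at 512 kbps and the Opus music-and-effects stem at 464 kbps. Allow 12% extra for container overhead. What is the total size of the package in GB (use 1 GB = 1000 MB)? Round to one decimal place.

Audio total: 512 + 464 = 976 kbps = 0.976 Mbps.
documentary: 14.476 Mbps × 3000 s × 1.12 = 48639.4 Mb
feature film: 8.106 Mbps × 8760 s × 1.12 = 79529.6 Mb
music video: 31.376 Mbps × 120 s × 1.12 = 4216.9 Mb
Twitch VOD: 7.456 Mbps × 5340 s × 1.12 = 44592.8 Mb
wedding highlight reel: 14.396 Mbps × 240 s × 1.12 = 3869.6 Mb
security camera export: 5.076 Mbps × 13200 s × 1.12 = 75043.6 Mb
Total: 255892.0 Mb = 31986.5 MB.
= 31.99 GB.

32.0 GB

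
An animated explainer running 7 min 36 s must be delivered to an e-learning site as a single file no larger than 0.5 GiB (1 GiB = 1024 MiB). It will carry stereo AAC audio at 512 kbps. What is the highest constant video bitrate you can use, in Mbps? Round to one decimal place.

8.9 Mbps

Budget: 0.5 GiB = 4295.0 Mb.
7 min 36 s = 456 s
Total bitrate budget: 4295.0 Mb / 456 s = 9.419 Mbps.
Audio: 512 kbps = 0.512 Mbps.
Video: 9.419 − 0.512 = 8.907 Mbps.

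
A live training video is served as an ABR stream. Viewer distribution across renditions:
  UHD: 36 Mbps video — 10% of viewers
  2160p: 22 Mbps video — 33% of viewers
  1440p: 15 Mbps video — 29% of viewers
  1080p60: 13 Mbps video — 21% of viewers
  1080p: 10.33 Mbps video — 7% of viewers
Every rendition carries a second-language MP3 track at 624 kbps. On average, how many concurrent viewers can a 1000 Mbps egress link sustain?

Audio: 624 kbps = 0.624 Mbps.
Average per-viewer bitrate: 0.10×36.624 + 0.33×22.624 + 0.29×15.624 + 0.21×13.624 + 0.07×10.954 = 19.287 Mbps.
1000 Mbps = 1,000 Mbps; 1,000 / 19.287 = 51.85 → 51.

51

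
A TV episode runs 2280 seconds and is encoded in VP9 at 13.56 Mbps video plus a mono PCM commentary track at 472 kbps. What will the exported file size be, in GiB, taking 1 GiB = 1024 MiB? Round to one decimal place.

3.7 GiB

Audio: 472 kbps = 0.472 Mbps.
Total bitrate: 13.56 + 0.472 = 14.032 Mbps.
Stream data: 14.032 Mbps × 2280 s = 31993.0 Mb.
31,993 Mb = 3,999,120,000 bytes ÷ 1,073,741,824 = 3.724 GiB.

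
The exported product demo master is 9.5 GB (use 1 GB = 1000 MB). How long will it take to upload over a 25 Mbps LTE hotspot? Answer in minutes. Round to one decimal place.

50.7 minutes

File: 9.5 GB = 76000.0 Mb.
At 25 Mbps: 76000.0 / 25 = 3040.0 s ≈ 50.7 minutes.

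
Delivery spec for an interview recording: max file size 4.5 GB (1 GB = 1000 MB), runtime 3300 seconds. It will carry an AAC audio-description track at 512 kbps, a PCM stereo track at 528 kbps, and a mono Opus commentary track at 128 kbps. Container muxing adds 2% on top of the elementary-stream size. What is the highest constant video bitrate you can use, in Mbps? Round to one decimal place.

Budget: 4.5 GB = 36000.0 Mb.
Stream payload after overhead: 36000.0 / 1.02 = 35294.1 Mb.
Total bitrate budget: 35294.1 Mb / 3300 s = 10.695 Mbps.
Audio total: 512 + 528 + 128 = 1168 kbps = 1.168 Mbps.
Video: 10.695 − 1.168 = 9.527 Mbps.

9.5 Mbps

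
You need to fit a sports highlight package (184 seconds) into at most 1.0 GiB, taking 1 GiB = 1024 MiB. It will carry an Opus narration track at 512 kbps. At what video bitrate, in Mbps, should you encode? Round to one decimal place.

Budget: 1.0 GiB = 8589.9 Mb.
Total bitrate budget: 8589.9 Mb / 184 s = 46.684 Mbps.
Audio: 512 kbps = 0.512 Mbps.
Video: 46.684 − 0.512 = 46.172 Mbps.

46.2 Mbps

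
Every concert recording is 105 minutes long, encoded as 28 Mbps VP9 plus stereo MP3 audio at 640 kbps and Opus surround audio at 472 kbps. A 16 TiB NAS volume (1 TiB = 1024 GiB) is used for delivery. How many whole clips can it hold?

767

105 min = 6300 s
Audio total: 640 + 472 = 1112 kbps = 1.112 Mbps.
Total bitrate: 29.112 Mbps.
Per item: 29.112 Mbps × 6300 s = 183,406 Mb = 22,926 MB.
Capacity: 16 TiB = 140,737,488 Mb; 767.36 items → 767 complete.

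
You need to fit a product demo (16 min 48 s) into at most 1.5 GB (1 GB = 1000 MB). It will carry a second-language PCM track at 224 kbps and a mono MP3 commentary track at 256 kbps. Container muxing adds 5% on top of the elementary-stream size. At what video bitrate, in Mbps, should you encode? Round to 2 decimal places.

Budget: 1.5 GB = 12000.0 Mb.
Stream payload after overhead: 12000.0 / 1.05 = 11428.6 Mb.
16 min 48 s = 1008 s
Total bitrate budget: 11428.6 Mb / 1008 s = 11.338 Mbps.
Audio total: 224 + 256 = 480 kbps = 0.480 Mbps.
Video: 11.338 − 0.480 = 10.858 Mbps.

10.86 Mbps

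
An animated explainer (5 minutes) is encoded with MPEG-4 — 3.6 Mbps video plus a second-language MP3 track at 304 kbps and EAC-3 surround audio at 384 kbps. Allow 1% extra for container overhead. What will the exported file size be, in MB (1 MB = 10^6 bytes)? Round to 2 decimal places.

162.41 MB

5 min = 300 s
Audio total: 304 + 384 = 688 kbps = 0.688 Mbps.
Total bitrate: 3.6 + 0.688 = 4.288 Mbps.
Stream data: 4.288 Mbps × 300 s = 1286.4 Mb.
With 1% container overhead: ×1.01.
1,299 Mb ÷ 8 = 162.4 MB → 162.4 MB.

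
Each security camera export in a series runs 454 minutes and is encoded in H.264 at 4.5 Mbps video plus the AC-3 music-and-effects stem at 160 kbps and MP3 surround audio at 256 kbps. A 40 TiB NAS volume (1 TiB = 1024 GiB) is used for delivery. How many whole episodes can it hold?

2627

454 min = 27240 s
Audio total: 160 + 256 = 416 kbps = 0.416 Mbps.
Total bitrate: 4.916 Mbps.
Per item: 4.916 Mbps × 27240 s = 133,912 Mb = 16,739 MB.
Capacity: 40 TiB = 351,843,721 Mb; 2627.43 items → 2627 complete.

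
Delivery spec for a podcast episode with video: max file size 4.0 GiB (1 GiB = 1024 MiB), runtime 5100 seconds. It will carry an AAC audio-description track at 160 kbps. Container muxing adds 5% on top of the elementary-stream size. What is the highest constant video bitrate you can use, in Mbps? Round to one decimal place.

Budget: 4.0 GiB = 34359.7 Mb.
Stream payload after overhead: 34359.7 / 1.05 = 32723.6 Mb.
Total bitrate budget: 32723.6 Mb / 5100 s = 6.416 Mbps.
Audio: 160 kbps = 0.160 Mbps.
Video: 6.416 − 0.160 = 6.256 Mbps.

6.3 Mbps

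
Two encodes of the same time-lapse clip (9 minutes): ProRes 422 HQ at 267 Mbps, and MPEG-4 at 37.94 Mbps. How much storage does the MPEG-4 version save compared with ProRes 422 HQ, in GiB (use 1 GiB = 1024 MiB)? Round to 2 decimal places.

9 min = 540 s
ProRes 422 HQ: 267.000 Mbps × 540 s = 144180.0 Mb = 16.785 GiB.
MPEG-4: 37.940 Mbps × 540 s = 20487.6 Mb = 2.385 GiB.
Saving: 16.785 − 2.385 = 14.400 GiB.

14.40 GiB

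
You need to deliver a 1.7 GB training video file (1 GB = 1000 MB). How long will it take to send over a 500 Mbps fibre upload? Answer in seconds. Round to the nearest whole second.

27 seconds

File: 1.7 GB = 13600.0 Mb.
At 500 Mbps: 13600.0 / 500 = 27.2 s ≈ 27.2 seconds.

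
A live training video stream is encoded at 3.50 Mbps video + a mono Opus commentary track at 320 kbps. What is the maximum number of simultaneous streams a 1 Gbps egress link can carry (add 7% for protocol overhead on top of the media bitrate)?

244

Audio: 320 kbps = 0.320 Mbps.
Per-viewer media rate: 3.820 Mbps.
On the wire with 7% overhead: 4.087 Mbps.
1 Gbps = 1,000 Mbps; 1,000 / 4.087 = 244.65 → 244 viewers.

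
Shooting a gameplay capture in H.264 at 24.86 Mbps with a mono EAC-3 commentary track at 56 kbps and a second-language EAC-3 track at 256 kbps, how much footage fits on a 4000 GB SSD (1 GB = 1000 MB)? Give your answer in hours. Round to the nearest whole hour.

Audio total: 56 + 256 = 312 kbps = 0.312 Mbps.
Total bitrate: 24.86 + 0.312 = 25.172 Mbps.
Capacity: 4000 GB = 32,000,000 Mb.
Recording time: 32,000,000 / 25.172 = 1,271,254 s ≈ 353 hours.

353 hours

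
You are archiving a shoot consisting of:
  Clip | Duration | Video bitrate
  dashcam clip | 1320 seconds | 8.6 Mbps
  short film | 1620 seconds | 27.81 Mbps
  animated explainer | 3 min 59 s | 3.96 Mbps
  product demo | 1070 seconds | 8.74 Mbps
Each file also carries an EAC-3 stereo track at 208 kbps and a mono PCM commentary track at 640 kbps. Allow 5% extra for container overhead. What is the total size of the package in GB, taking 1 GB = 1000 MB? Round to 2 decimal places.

9.23 GB

Audio total: 208 + 640 = 848 kbps = 0.848 Mbps.
dashcam clip: 9.448 Mbps × 1320 s × 1.05 = 13094.9 Mb
short film: 28.658 Mbps × 1620 s × 1.05 = 48747.3 Mb
animated explainer: 4.808 Mbps × 239 s × 1.05 = 1206.6 Mb
product demo: 9.588 Mbps × 1070 s × 1.05 = 10772.1 Mb
Total: 73820.9 Mb = 9227.6 MB.
= 9.228 GB.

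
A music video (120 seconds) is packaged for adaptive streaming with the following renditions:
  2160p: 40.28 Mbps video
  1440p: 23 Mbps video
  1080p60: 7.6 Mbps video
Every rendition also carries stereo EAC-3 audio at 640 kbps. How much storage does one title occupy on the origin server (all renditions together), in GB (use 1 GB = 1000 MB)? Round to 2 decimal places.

1.09 GB

Audio: 640 kbps = 0.640 Mbps.
Sum of rendition bitrates: (40.28+0.640) + (23+0.640) + (7.6+0.640) = 72.800 Mbps.
× 120 s = 8,736 Mb = 1,092 MB = 1.092 GB.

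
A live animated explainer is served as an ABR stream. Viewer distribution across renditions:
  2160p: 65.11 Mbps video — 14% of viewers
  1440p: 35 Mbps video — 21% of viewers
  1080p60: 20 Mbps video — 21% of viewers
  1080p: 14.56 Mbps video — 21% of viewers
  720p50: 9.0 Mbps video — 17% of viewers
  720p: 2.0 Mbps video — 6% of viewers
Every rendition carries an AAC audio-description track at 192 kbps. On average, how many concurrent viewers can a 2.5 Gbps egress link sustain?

Audio: 192 kbps = 0.192 Mbps.
Average per-viewer bitrate: 0.14×65.302 + 0.21×35.192 + 0.21×20.192 + 0.21×14.752 + 0.17×9.192 + 0.06×2.192 = 25.565 Mbps.
2.5 Gbps = 2,500 Mbps; 2,500 / 25.565 = 97.79 → 97.

97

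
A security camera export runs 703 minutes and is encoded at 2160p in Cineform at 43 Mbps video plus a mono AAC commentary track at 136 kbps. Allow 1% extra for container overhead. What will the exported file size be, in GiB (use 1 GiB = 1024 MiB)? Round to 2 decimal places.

213.93 GiB

703 min = 42180 s
Audio: 136 kbps = 0.136 Mbps.
Total bitrate: 43 + 0.136 = 43.136 Mbps.
Stream data: 43.136 Mbps × 42180 s = 1819476.5 Mb.
With 1% container overhead: ×1.01.
1,837,671 Mb = 229,708,905,600 bytes ÷ 1,073,741,824 = 213.9 GiB.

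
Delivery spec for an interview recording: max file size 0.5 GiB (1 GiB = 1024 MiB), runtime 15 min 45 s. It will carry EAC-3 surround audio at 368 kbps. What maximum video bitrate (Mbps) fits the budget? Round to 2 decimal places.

Budget: 0.5 GiB = 4295.0 Mb.
15 min 45 s = 945 s
Total bitrate budget: 4295.0 Mb / 945 s = 4.545 Mbps.
Audio: 368 kbps = 0.368 Mbps.
Video: 4.545 − 0.368 = 4.177 Mbps.

4.18 Mbps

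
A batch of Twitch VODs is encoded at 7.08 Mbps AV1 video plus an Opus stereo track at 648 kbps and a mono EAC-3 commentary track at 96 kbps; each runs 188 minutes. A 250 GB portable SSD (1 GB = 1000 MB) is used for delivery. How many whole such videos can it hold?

22

188 min = 11280 s
Audio total: 648 + 96 = 744 kbps = 0.744 Mbps.
Total bitrate: 7.824 Mbps.
Per item: 7.824 Mbps × 11280 s = 88,255 Mb = 11,032 MB.
Capacity: 250 GB = 2,000,000 Mb; 22.66 items → 22 complete.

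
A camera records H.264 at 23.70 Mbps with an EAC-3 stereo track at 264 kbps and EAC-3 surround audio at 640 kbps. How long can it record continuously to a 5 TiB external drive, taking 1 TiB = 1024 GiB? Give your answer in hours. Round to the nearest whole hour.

497 hours

Audio total: 264 + 640 = 904 kbps = 0.904 Mbps.
Total bitrate: 23.70 + 0.904 = 24.604 Mbps.
Capacity: 5 TiB = 43,980,465 Mb.
Recording time: 43,980,465 / 24.604 = 1,787,533 s ≈ 497 hours.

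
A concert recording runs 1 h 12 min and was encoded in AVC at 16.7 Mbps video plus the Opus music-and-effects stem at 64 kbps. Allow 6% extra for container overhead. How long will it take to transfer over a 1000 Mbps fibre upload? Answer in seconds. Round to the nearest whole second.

77 seconds

1 h 12 min = 72 min = 4320 s
Audio: 64 kbps = 0.064 Mbps.
Total bitrate: 16.764 Mbps.
File: 16.764 Mbps × 4320 s = 72420.5 Mb.
With 6% container overhead: ×1.06. → 76765.7 Mb.
At 1000 Mbps: 76765.7 / 1000 = 76.8 s ≈ 76.8 seconds.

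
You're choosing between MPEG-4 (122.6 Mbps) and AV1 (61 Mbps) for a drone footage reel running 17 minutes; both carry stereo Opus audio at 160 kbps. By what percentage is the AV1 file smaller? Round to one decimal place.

50.2%

17 min = 1020 s
Audio: 160 kbps = 0.160 Mbps.
MPEG-4: 122.760 Mbps × 1020 s = 125215.2 Mb = 14.577 GiB.
AV1: 61.160 Mbps × 1020 s = 62383.2 Mb = 7.262 GiB.
Reduction: (1 − 7.262/14.577) × 100 = 50.18%.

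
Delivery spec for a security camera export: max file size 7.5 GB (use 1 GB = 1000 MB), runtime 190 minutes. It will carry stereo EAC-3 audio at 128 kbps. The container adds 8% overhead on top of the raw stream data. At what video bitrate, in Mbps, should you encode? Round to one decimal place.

4.7 Mbps

Budget: 7.5 GB = 60000.0 Mb.
Stream payload after overhead: 60000.0 / 1.08 = 55555.6 Mb.
190 min = 11400 s
Total bitrate budget: 55555.6 Mb / 11400 s = 4.873 Mbps.
Audio: 128 kbps = 0.128 Mbps.
Video: 4.873 − 0.128 = 4.745 Mbps.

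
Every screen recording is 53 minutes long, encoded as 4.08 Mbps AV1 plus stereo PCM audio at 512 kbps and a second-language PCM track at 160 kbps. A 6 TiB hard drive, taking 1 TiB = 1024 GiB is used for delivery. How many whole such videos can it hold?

3492

53 min = 3180 s
Audio total: 512 + 160 = 672 kbps = 0.672 Mbps.
Total bitrate: 4.752 Mbps.
Per item: 4.752 Mbps × 3180 s = 15,111 Mb = 1,889 MB.
Capacity: 6 TiB = 52,776,558 Mb; 3492.51 items → 3492 complete.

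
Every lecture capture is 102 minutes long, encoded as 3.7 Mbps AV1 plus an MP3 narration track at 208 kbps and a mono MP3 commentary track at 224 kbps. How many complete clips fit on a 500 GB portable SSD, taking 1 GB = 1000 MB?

158

102 min = 6120 s
Audio total: 208 + 224 = 432 kbps = 0.432 Mbps.
Total bitrate: 4.132 Mbps.
Per item: 4.132 Mbps × 6120 s = 25,288 Mb = 3,161 MB.
Capacity: 500 GB = 4,000,000 Mb; 158.18 items → 158 complete.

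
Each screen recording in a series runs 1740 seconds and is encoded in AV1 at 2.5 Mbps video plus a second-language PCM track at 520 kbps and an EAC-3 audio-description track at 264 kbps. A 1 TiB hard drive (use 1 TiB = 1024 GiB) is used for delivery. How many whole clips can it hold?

1539

Audio total: 520 + 264 = 784 kbps = 0.784 Mbps.
Total bitrate: 3.284 Mbps.
Per item: 3.284 Mbps × 1740 s = 5,714 Mb = 714.3 MB.
Capacity: 1 TiB = 8,796,093 Mb; 1539.35 items → 1539 complete.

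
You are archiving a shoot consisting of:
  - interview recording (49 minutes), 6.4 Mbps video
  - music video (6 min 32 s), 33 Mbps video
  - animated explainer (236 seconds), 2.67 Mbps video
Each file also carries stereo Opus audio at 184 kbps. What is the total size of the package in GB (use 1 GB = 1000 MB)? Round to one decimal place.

Audio: 184 kbps = 0.184 Mbps.
interview recording: 6.584 Mbps × 2940 s = 19357.0 Mb
music video: 33.184 Mbps × 392 s = 13008.1 Mb
animated explainer: 2.854 Mbps × 236 s = 673.5 Mb
Total: 33038.6 Mb = 4129.8 MB.
= 4.130 GB.

4.1 GB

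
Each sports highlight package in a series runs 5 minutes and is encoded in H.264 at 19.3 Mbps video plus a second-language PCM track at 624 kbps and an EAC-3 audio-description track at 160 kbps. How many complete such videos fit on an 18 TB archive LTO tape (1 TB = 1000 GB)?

23899

5 min = 300 s
Audio total: 624 + 160 = 784 kbps = 0.784 Mbps.
Total bitrate: 20.084 Mbps.
Per item: 20.084 Mbps × 300 s = 6,025 Mb = 753.1 MB.
Capacity: 18 TB = 144,000,000 Mb; 23899.62 items → 23899 complete.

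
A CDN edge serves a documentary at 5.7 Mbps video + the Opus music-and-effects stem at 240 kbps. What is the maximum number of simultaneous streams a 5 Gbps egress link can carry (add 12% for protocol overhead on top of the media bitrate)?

Audio: 240 kbps = 0.240 Mbps.
Per-viewer media rate: 5.940 Mbps.
On the wire with 12% overhead: 6.653 Mbps.
5 Gbps = 5,000 Mbps; 5,000 / 6.653 = 751.56 → 751 viewers.

751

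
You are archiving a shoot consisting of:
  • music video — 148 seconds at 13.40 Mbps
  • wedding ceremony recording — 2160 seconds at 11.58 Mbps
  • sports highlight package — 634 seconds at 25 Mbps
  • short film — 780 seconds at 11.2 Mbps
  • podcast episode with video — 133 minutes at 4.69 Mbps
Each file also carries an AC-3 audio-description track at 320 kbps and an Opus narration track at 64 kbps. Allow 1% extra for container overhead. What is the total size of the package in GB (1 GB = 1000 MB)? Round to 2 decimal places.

Audio total: 320 + 64 = 384 kbps = 0.384 Mbps.
music video: 13.784 Mbps × 148 s × 1.01 = 2060.4 Mb
wedding ceremony recording: 11.964 Mbps × 2160 s × 1.01 = 26100.7 Mb
sports highlight package: 25.384 Mbps × 634 s × 1.01 = 16254.4 Mb
short film: 11.584 Mbps × 780 s × 1.01 = 9125.9 Mb
podcast episode with video: 5.074 Mbps × 7980 s × 1.01 = 40895.4 Mb
Total: 94436.8 Mb = 11804.6 MB.
= 11.80 GB.

11.80 GB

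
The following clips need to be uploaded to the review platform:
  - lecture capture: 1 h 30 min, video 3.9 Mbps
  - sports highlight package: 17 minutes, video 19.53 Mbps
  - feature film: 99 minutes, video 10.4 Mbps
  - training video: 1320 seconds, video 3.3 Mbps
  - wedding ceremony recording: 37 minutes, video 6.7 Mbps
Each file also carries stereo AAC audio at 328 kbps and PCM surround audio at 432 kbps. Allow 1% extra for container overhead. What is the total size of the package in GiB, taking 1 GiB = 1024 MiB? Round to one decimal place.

Audio total: 328 + 432 = 760 kbps = 0.760 Mbps.
lecture capture: 4.660 Mbps × 5400 s × 1.01 = 25415.6 Mb
sports highlight package: 20.290 Mbps × 1020 s × 1.01 = 20902.8 Mb
feature film: 11.160 Mbps × 5940 s × 1.01 = 66953.3 Mb
training video: 4.060 Mbps × 1320 s × 1.01 = 5412.8 Mb
wedding ceremony recording: 7.460 Mbps × 2220 s × 1.01 = 16726.8 Mb
Total: 135411.3 Mb = 16926.4 MB.
= 15.76 GiB.

15.8 GiB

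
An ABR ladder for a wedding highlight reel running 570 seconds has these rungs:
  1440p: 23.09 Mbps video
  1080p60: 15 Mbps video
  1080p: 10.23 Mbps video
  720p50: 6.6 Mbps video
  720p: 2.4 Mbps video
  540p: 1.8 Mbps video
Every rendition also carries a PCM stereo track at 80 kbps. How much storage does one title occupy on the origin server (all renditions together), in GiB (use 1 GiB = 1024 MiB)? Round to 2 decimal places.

3.95 GiB

Audio: 80 kbps = 0.080 Mbps.
Sum of rendition bitrates: (23.09+0.080) + (15+0.080) + (10.23+0.080) + (6.6+0.080) + (2.4+0.080) + (1.8+0.080) = 59.600 Mbps.
× 570 s = 33,972 Mb = 4,246 MB = 3.955 GiB.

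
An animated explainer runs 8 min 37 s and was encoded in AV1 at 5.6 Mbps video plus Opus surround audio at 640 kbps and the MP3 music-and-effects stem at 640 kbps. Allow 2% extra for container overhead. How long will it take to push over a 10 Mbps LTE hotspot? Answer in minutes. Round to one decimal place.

6.0 minutes

8 min 37 s = 517 s
Audio total: 640 + 640 = 1280 kbps = 1.280 Mbps.
Total bitrate: 6.880 Mbps.
File: 6.880 Mbps × 517 s = 3557.0 Mb.
With 2% container overhead: ×1.02. → 3628.1 Mb.
At 10 Mbps: 3628.1 / 10 = 362.8 s ≈ 6.05 minutes.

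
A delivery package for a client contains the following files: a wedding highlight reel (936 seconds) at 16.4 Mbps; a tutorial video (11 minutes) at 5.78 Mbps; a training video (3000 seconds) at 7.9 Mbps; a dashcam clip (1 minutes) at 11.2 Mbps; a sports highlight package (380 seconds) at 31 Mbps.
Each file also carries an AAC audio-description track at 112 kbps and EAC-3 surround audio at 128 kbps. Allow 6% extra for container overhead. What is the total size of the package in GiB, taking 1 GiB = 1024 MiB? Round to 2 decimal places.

6.98 GiB

Audio total: 112 + 128 = 240 kbps = 0.240 Mbps.
wedding highlight reel: 16.640 Mbps × 936 s × 1.06 = 16509.5 Mb
tutorial video: 6.020 Mbps × 660 s × 1.06 = 4211.6 Mb
training video: 8.140 Mbps × 3000 s × 1.06 = 25885.2 Mb
dashcam clip: 11.440 Mbps × 60 s × 1.06 = 727.6 Mb
sports highlight package: 31.240 Mbps × 380 s × 1.06 = 12583.5 Mb
Total: 59917.4 Mb = 7489.7 MB.
= 6.975 GiB.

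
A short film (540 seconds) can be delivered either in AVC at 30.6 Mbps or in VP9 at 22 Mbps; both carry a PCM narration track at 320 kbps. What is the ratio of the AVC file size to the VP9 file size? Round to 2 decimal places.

Audio: 320 kbps = 0.320 Mbps.
AVC: 30.920 Mbps × 540 s = 16696.8 Mb = 1.944 GiB.
VP9: 22.320 Mbps × 540 s = 12052.8 Mb = 1.403 GiB.
Ratio: 1.944 / 1.403 = 1.385.

1.39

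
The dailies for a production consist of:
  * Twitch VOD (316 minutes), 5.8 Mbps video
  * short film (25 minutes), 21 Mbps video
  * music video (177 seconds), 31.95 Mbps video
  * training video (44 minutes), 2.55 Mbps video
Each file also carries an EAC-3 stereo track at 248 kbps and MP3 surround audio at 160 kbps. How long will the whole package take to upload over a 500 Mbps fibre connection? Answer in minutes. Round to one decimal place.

Audio total: 248 + 160 = 408 kbps = 0.408 Mbps.
Twitch VOD: 6.208 Mbps × 18960 s = 117703.7 Mb
short film: 21.408 Mbps × 1500 s = 32112.0 Mb
music video: 32.358 Mbps × 177 s = 5727.4 Mb
training video: 2.958 Mbps × 2640 s = 7809.1 Mb
Total: 163352.2 Mb = 20419.0 MB.
At 500 Mbps: 163352.2 / 500 = 327 s ≈ 5.45 minutes.

5.4 minutes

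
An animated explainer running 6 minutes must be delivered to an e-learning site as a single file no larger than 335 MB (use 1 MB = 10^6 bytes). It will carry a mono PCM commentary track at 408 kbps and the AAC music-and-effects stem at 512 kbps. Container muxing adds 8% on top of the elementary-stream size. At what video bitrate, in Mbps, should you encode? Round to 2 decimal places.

5.97 Mbps

Budget: 335 MB = 2680.0 Mb.
Stream payload after overhead: 2680.0 / 1.08 = 2481.5 Mb.
6 min = 360 s
Total bitrate budget: 2481.5 Mb / 360 s = 6.893 Mbps.
Audio total: 408 + 512 = 920 kbps = 0.920 Mbps.
Video: 6.893 − 0.920 = 5.973 Mbps.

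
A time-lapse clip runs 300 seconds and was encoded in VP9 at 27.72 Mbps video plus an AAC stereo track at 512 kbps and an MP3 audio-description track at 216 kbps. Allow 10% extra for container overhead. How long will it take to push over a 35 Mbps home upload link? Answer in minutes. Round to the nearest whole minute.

4 minutes

Audio total: 512 + 216 = 728 kbps = 0.728 Mbps.
Total bitrate: 28.448 Mbps.
File: 28.448 Mbps × 300 s = 8534.4 Mb.
With 10% container overhead: ×1.10. → 9387.8 Mb.
At 35 Mbps: 9387.8 / 35 = 268.2 s ≈ 4.47 minutes.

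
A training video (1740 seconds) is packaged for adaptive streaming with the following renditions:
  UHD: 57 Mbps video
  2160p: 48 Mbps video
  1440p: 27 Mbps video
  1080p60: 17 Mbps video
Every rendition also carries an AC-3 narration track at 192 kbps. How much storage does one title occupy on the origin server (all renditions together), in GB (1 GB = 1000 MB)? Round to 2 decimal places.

Audio: 192 kbps = 0.192 Mbps.
Sum of rendition bitrates: (57+0.192) + (48+0.192) + (27+0.192) + (17+0.192) = 149.768 Mbps.
× 1740 s = 260,596 Mb = 32,575 MB = 32.57 GB.

32.57 GB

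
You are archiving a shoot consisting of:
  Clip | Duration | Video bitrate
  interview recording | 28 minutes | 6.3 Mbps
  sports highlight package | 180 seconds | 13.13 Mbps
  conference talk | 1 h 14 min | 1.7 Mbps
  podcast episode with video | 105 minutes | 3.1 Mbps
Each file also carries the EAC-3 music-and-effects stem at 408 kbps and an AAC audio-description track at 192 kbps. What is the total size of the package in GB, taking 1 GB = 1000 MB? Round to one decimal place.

5.9 GB

Audio total: 408 + 192 = 600 kbps = 0.600 Mbps.
interview recording: 6.900 Mbps × 1680 s = 11592.0 Mb
sports highlight package: 13.730 Mbps × 180 s = 2471.4 Mb
conference talk: 2.300 Mbps × 4440 s = 10212.0 Mb
podcast episode with video: 3.700 Mbps × 6300 s = 23310.0 Mb
Total: 47585.4 Mb = 5948.2 MB.
= 5.948 GB.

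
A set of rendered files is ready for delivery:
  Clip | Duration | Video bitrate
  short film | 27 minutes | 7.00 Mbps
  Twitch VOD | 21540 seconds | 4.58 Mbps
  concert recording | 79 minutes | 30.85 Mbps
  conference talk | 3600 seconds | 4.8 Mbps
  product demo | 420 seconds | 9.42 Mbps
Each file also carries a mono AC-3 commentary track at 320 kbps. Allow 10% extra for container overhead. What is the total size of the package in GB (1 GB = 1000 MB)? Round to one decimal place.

39.6 GB

Audio: 320 kbps = 0.320 Mbps.
short film: 7.320 Mbps × 1620 s × 1.10 = 13044.2 Mb
Twitch VOD: 4.900 Mbps × 21540 s × 1.10 = 116100.6 Mb
concert recording: 31.170 Mbps × 4740 s × 1.10 = 162520.4 Mb
conference talk: 5.120 Mbps × 3600 s × 1.10 = 20275.2 Mb
product demo: 9.740 Mbps × 420 s × 1.10 = 4499.9 Mb
Total: 316440.3 Mb = 39555.0 MB.
= 39.56 GB.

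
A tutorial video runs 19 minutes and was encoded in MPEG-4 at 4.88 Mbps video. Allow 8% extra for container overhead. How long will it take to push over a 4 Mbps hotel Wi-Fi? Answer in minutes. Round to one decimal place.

25.0 minutes

19 min = 1140 s
File: 4.880 Mbps × 1140 s = 5563.2 Mb.
With 8% container overhead: ×1.08. → 6008.3 Mb.
At 4 Mbps: 6008.3 / 4 = 1502.1 s ≈ 25 minutes.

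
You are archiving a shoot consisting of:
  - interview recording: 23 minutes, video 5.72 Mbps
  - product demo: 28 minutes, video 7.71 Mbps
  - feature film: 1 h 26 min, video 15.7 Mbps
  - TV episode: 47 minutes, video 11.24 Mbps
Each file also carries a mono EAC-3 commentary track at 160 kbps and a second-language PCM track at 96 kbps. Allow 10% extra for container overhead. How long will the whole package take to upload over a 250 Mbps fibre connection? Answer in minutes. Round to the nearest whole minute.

10 minutes

Audio total: 160 + 96 = 256 kbps = 0.256 Mbps.
interview recording: 5.976 Mbps × 1380 s × 1.10 = 9071.6 Mb
product demo: 7.966 Mbps × 1680 s × 1.10 = 14721.2 Mb
feature film: 15.956 Mbps × 5160 s × 1.10 = 90566.3 Mb
TV episode: 11.496 Mbps × 2820 s × 1.10 = 35660.6 Mb
Total: 150019.6 Mb = 18752.4 MB.
At 250 Mbps: 150019.6 / 250 = 600 s ≈ 10 minutes.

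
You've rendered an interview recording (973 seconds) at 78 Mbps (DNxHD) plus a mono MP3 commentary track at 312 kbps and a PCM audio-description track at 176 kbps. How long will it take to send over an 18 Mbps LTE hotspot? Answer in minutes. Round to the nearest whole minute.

Audio total: 312 + 176 = 488 kbps = 0.488 Mbps.
Total bitrate: 78.488 Mbps.
File: 78.488 Mbps × 973 s = 76368.8 Mb.
At 18 Mbps: 76368.8 / 18 = 4242.7 s ≈ 70.7 minutes.

71 minutes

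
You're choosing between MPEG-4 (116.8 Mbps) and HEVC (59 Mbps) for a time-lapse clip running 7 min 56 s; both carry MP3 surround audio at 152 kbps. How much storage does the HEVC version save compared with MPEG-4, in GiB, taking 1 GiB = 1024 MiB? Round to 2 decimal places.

3.20 GiB

7 min 56 s = 476 s
Audio: 152 kbps = 0.152 Mbps.
MPEG-4: 116.952 Mbps × 476 s = 55669.2 Mb = 6.481 GiB.
HEVC: 59.152 Mbps × 476 s = 28156.4 Mb = 3.278 GiB.
Saving: 6.481 − 3.278 = 3.203 GiB.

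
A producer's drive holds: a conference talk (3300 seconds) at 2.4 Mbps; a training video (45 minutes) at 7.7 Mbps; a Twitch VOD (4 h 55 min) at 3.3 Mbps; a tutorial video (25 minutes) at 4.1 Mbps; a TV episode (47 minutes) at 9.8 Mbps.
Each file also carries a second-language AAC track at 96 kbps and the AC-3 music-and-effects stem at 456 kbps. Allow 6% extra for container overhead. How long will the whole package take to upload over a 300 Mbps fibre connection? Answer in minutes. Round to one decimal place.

Audio total: 96 + 456 = 552 kbps = 0.552 Mbps.
conference talk: 2.952 Mbps × 3300 s × 1.06 = 10326.1 Mb
training video: 8.252 Mbps × 2700 s × 1.06 = 23617.2 Mb
Twitch VOD: 3.852 Mbps × 17700 s × 1.06 = 72271.2 Mb
tutorial video: 4.652 Mbps × 1500 s × 1.06 = 7396.7 Mb
TV episode: 10.352 Mbps × 2820 s × 1.06 = 30944.2 Mb
Total: 144555.4 Mb = 18069.4 MB.
At 300 Mbps: 144555.4 / 300 = 482 s ≈ 8.03 minutes.

8.0 minutes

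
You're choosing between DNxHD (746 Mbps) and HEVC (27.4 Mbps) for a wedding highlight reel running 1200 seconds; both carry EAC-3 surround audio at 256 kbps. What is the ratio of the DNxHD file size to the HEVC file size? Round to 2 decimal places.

26.98

Audio: 256 kbps = 0.256 Mbps.
DNxHD: 746.256 Mbps × 1200 s = 895507.2 Mb = 111.938 GB.
HEVC: 27.656 Mbps × 1200 s = 33187.2 Mb = 4.148 GB.
Ratio: 111.938 / 4.148 = 26.984.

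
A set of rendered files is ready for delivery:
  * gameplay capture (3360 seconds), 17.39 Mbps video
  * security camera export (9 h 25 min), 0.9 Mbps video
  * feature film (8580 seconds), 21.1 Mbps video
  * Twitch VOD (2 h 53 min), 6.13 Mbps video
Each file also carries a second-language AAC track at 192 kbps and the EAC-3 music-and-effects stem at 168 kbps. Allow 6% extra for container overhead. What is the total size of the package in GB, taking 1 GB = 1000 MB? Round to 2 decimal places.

Audio total: 192 + 168 = 360 kbps = 0.360 Mbps.
gameplay capture: 17.750 Mbps × 3360 s × 1.06 = 63218.4 Mb
security camera export: 1.260 Mbps × 33900 s × 1.06 = 45276.8 Mb
feature film: 21.460 Mbps × 8580 s × 1.06 = 195174.4 Mb
Twitch VOD: 6.490 Mbps × 10380 s × 1.06 = 71408.2 Mb
Total: 375077.8 Mb = 46884.7 MB.
= 46.88 GB.

46.88 GB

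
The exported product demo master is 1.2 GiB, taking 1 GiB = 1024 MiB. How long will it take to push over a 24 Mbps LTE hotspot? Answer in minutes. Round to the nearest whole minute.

File: 1.2 GiB = 10307.9 Mb.
At 24 Mbps: 10307.9 / 24 = 429.5 s ≈ 7.16 minutes.

7 minutes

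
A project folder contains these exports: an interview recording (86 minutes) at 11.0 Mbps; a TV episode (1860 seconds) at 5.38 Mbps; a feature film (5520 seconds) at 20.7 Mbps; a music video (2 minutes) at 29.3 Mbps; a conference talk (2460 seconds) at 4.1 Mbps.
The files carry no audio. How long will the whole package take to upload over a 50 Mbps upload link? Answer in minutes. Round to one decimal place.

interview recording: 11.000 Mbps × 5160 s = 56760.0 Mb
TV episode: 5.380 Mbps × 1860 s = 10006.8 Mb
feature film: 20.700 Mbps × 5520 s = 114264.0 Mb
music video: 29.300 Mbps × 120 s = 3516.0 Mb
conference talk: 4.100 Mbps × 2460 s = 10086.0 Mb
Total: 194632.8 Mb = 24329.1 MB.
At 50 Mbps: 194632.8 / 50 = 3893 s ≈ 64.9 minutes.

64.9 minutes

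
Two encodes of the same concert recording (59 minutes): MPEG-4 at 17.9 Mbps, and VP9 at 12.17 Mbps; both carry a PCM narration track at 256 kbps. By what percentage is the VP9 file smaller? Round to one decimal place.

31.6%

59 min = 3540 s
Audio: 256 kbps = 0.256 Mbps.
MPEG-4: 18.156 Mbps × 3540 s = 64272.2 Mb = 7.482 GiB.
VP9: 12.426 Mbps × 3540 s = 43988.0 Mb = 5.121 GiB.
Reduction: (1 − 5.121/7.482) × 100 = 31.56%.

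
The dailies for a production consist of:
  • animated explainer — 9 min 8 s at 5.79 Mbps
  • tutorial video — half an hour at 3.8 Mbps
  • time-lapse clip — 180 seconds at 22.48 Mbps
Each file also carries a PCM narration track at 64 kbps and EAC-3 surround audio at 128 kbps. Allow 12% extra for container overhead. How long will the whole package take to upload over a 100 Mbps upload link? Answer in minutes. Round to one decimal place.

Audio total: 64 + 128 = 192 kbps = 0.192 Mbps.
animated explainer: 5.982 Mbps × 548 s × 1.12 = 3671.5 Mb
tutorial video: 3.992 Mbps × 1800 s × 1.12 = 8047.9 Mb
time-lapse clip: 22.672 Mbps × 180 s × 1.12 = 4570.7 Mb
Total: 16290.1 Mb = 2036.3 MB.
At 100 Mbps: 16290.1 / 100 = 163 s ≈ 2.72 minutes.

2.7 minutes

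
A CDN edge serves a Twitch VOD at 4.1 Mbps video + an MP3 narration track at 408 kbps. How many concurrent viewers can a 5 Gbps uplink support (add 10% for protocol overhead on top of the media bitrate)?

Audio: 408 kbps = 0.408 Mbps.
Per-viewer media rate: 4.508 Mbps.
On the wire with 10% overhead: 4.959 Mbps.
5 Gbps = 5,000 Mbps; 5,000 / 4.959 = 1008.31 → 1008 viewers.

1008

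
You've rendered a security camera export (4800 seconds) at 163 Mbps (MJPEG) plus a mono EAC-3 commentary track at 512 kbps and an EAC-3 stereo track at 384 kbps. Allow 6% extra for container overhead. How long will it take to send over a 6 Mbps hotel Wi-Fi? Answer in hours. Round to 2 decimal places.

38.61 hours

Audio total: 512 + 384 = 896 kbps = 0.896 Mbps.
Total bitrate: 163.896 Mbps.
File: 163.896 Mbps × 4800 s = 786700.8 Mb.
With 6% container overhead: ×1.06. → 833902.8 Mb.
At 6 Mbps: 833902.8 / 6 = 138983.8 s ≈ 38.6 hours.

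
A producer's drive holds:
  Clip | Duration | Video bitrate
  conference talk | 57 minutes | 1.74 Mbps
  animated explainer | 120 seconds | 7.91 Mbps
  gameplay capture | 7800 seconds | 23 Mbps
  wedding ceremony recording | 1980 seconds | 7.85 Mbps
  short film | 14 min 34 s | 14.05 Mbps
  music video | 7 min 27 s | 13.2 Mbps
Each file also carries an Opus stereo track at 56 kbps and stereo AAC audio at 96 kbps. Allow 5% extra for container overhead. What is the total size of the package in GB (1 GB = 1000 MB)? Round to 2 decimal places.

Audio total: 56 + 96 = 152 kbps = 0.152 Mbps.
conference talk: 1.892 Mbps × 3420 s × 1.05 = 6794.2 Mb
animated explainer: 8.062 Mbps × 120 s × 1.05 = 1015.8 Mb
gameplay capture: 23.152 Mbps × 7800 s × 1.05 = 189614.9 Mb
wedding ceremony recording: 8.002 Mbps × 1980 s × 1.05 = 16636.2 Mb
short film: 14.202 Mbps × 874 s × 1.05 = 13033.2 Mb
music video: 13.352 Mbps × 447 s × 1.05 = 6266.8 Mb
Total: 233361.0 Mb = 29170.1 MB.
= 29.17 GB.

29.17 GB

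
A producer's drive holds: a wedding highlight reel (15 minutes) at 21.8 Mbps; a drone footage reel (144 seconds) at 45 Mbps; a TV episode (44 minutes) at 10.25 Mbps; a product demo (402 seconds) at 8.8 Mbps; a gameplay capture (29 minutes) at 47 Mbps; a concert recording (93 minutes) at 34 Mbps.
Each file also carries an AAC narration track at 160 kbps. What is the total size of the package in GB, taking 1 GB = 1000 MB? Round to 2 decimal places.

41.25 GB

Audio: 160 kbps = 0.160 Mbps.
wedding highlight reel: 21.960 Mbps × 900 s = 19764.0 Mb
drone footage reel: 45.160 Mbps × 144 s = 6503.0 Mb
TV episode: 10.410 Mbps × 2640 s = 27482.4 Mb
product demo: 8.960 Mbps × 402 s = 3601.9 Mb
gameplay capture: 47.160 Mbps × 1740 s = 82058.4 Mb
concert recording: 34.160 Mbps × 5580 s = 190612.8 Mb
Total: 330022.6 Mb = 41252.8 MB.
= 41.25 GB.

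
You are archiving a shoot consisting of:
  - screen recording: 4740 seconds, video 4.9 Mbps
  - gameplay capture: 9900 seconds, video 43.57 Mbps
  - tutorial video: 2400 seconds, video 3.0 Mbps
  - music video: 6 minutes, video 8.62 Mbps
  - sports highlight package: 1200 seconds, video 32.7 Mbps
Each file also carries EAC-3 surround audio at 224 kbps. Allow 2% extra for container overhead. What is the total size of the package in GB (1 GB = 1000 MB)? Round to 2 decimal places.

64.81 GB

Audio: 224 kbps = 0.224 Mbps.
screen recording: 5.124 Mbps × 4740 s × 1.02 = 24773.5 Mb
gameplay capture: 43.794 Mbps × 9900 s × 1.02 = 442231.8 Mb
tutorial video: 3.224 Mbps × 2400 s × 1.02 = 7892.4 Mb
music video: 8.844 Mbps × 360 s × 1.02 = 3247.5 Mb
sports highlight package: 32.924 Mbps × 1200 s × 1.02 = 40299.0 Mb
Total: 518444.2 Mb = 64805.5 MB.
= 64.81 GB.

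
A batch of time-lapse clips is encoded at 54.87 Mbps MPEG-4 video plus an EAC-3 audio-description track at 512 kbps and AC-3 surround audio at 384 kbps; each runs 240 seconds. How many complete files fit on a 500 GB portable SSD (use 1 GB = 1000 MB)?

298

Audio total: 512 + 384 = 896 kbps = 0.896 Mbps.
Total bitrate: 55.766 Mbps.
Per item: 55.766 Mbps × 240 s = 13,384 Mb = 1,673 MB.
Capacity: 500 GB = 4,000,000 Mb; 298.87 items → 298 complete.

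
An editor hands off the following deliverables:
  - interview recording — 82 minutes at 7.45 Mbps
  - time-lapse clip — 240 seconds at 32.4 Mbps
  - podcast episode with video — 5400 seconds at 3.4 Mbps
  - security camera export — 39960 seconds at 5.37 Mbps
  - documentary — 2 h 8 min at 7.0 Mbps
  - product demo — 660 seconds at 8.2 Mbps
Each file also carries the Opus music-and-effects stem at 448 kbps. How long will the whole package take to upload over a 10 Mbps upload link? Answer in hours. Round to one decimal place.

Audio: 448 kbps = 0.448 Mbps.
interview recording: 7.898 Mbps × 4920 s = 38858.2 Mb
time-lapse clip: 32.848 Mbps × 240 s = 7883.5 Mb
podcast episode with video: 3.848 Mbps × 5400 s = 20779.2 Mb
security camera export: 5.818 Mbps × 39960 s = 232487.3 Mb
documentary: 7.448 Mbps × 7680 s = 57200.6 Mb
product demo: 8.648 Mbps × 660 s = 5707.7 Mb
Total: 362916.5 Mb = 45364.6 MB.
At 10 Mbps: 362916.5 / 10 = 36292 s ≈ 10.1 hours.

10.1 hours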